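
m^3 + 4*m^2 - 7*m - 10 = (m - 2)*(m + 1)*(m + 5)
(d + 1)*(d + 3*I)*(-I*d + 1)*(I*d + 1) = d^4 + d^3 + 3*I*d^3 + d^2 + 3*I*d^2 + d + 3*I*d + 3*I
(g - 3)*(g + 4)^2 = g^3 + 5*g^2 - 8*g - 48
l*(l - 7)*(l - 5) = l^3 - 12*l^2 + 35*l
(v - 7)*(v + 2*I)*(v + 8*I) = v^3 - 7*v^2 + 10*I*v^2 - 16*v - 70*I*v + 112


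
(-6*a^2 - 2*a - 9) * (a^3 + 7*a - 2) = -6*a^5 - 2*a^4 - 51*a^3 - 2*a^2 - 59*a + 18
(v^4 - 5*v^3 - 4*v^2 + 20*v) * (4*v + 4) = 4*v^5 - 16*v^4 - 36*v^3 + 64*v^2 + 80*v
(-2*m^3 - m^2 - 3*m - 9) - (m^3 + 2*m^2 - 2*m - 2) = -3*m^3 - 3*m^2 - m - 7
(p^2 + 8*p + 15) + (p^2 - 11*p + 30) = 2*p^2 - 3*p + 45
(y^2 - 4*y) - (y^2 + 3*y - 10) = 10 - 7*y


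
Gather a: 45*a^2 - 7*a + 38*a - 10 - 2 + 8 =45*a^2 + 31*a - 4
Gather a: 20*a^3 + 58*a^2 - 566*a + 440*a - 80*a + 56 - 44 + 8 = 20*a^3 + 58*a^2 - 206*a + 20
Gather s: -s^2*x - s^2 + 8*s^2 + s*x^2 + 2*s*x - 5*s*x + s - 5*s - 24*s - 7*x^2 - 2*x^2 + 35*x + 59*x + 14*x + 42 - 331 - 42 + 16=s^2*(7 - x) + s*(x^2 - 3*x - 28) - 9*x^2 + 108*x - 315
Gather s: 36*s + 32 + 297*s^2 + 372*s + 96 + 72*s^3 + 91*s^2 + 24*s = 72*s^3 + 388*s^2 + 432*s + 128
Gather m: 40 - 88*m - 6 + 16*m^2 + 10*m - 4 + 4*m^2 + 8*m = 20*m^2 - 70*m + 30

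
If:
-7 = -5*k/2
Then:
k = 14/5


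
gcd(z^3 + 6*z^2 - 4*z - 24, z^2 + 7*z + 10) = z + 2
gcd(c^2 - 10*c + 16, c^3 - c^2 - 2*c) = c - 2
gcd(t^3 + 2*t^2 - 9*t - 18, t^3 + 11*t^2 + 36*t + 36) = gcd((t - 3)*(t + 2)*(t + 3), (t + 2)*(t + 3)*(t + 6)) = t^2 + 5*t + 6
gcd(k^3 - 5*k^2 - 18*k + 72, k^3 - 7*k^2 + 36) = k^2 - 9*k + 18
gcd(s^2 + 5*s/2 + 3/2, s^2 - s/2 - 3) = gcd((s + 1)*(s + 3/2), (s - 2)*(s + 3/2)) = s + 3/2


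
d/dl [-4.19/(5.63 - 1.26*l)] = -5.2794/(1.26*l - 5.63)^2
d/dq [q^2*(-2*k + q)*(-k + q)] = q*(4*k^2 - 9*k*q + 4*q^2)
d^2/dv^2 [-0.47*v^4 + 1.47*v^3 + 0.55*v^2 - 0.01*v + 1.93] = -5.64*v^2 + 8.82*v + 1.1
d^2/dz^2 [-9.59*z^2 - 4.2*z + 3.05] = -19.1800000000000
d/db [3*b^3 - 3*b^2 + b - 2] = 9*b^2 - 6*b + 1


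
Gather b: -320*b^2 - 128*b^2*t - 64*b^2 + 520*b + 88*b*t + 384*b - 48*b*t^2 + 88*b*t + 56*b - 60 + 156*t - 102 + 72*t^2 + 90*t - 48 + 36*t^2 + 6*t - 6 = b^2*(-128*t - 384) + b*(-48*t^2 + 176*t + 960) + 108*t^2 + 252*t - 216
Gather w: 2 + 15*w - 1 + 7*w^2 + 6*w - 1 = 7*w^2 + 21*w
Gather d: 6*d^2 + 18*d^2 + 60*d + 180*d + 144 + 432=24*d^2 + 240*d + 576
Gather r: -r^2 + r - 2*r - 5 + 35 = -r^2 - r + 30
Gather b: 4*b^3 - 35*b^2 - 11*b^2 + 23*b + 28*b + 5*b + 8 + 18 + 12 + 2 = 4*b^3 - 46*b^2 + 56*b + 40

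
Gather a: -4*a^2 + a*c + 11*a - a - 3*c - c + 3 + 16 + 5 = -4*a^2 + a*(c + 10) - 4*c + 24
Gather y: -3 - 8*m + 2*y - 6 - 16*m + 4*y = -24*m + 6*y - 9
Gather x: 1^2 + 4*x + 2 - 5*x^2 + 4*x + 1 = -5*x^2 + 8*x + 4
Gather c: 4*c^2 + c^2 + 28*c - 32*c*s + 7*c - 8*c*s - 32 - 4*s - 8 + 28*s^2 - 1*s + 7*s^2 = 5*c^2 + c*(35 - 40*s) + 35*s^2 - 5*s - 40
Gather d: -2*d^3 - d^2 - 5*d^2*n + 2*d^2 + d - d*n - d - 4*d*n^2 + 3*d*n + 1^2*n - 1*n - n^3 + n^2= -2*d^3 + d^2*(1 - 5*n) + d*(-4*n^2 + 2*n) - n^3 + n^2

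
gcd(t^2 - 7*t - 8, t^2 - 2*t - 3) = t + 1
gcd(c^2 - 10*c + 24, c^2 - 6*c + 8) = c - 4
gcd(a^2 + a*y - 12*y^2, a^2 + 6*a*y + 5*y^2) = 1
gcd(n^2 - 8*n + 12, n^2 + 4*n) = 1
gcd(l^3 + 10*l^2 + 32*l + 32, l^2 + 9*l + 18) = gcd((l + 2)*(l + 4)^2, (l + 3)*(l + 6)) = 1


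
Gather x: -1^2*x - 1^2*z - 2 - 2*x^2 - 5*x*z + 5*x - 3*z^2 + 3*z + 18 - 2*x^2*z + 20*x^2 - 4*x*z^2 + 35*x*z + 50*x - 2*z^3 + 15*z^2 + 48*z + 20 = x^2*(18 - 2*z) + x*(-4*z^2 + 30*z + 54) - 2*z^3 + 12*z^2 + 50*z + 36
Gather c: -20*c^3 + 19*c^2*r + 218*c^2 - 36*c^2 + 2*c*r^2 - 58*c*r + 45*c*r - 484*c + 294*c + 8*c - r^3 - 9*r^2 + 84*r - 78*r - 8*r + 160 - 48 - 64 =-20*c^3 + c^2*(19*r + 182) + c*(2*r^2 - 13*r - 182) - r^3 - 9*r^2 - 2*r + 48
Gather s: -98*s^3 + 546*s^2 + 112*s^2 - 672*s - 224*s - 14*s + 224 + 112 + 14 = -98*s^3 + 658*s^2 - 910*s + 350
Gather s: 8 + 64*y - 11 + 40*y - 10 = 104*y - 13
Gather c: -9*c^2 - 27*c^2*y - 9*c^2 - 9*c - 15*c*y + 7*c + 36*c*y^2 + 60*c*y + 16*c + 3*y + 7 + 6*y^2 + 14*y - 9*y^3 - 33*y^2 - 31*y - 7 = c^2*(-27*y - 18) + c*(36*y^2 + 45*y + 14) - 9*y^3 - 27*y^2 - 14*y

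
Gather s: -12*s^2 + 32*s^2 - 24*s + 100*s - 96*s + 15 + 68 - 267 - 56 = 20*s^2 - 20*s - 240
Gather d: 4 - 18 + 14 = 0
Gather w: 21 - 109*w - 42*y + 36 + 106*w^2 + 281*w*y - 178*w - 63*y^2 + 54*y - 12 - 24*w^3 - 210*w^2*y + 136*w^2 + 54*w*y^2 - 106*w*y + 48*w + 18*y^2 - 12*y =-24*w^3 + w^2*(242 - 210*y) + w*(54*y^2 + 175*y - 239) - 45*y^2 + 45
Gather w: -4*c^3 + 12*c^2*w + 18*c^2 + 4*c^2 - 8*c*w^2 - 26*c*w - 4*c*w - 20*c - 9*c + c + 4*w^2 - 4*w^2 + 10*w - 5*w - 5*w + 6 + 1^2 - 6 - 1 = -4*c^3 + 22*c^2 - 8*c*w^2 - 28*c + w*(12*c^2 - 30*c)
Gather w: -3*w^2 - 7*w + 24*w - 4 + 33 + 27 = -3*w^2 + 17*w + 56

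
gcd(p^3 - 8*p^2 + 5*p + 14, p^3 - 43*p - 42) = p^2 - 6*p - 7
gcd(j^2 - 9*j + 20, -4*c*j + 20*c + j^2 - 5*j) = j - 5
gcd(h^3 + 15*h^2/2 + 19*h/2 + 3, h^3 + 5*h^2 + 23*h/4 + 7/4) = h^2 + 3*h/2 + 1/2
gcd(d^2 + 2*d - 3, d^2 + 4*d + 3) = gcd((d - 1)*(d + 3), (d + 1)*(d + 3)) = d + 3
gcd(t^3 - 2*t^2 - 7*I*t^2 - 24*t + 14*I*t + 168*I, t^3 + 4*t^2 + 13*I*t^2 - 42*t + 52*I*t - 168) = t + 4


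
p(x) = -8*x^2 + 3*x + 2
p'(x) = 3 - 16*x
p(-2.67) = -63.04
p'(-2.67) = 45.72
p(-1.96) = -34.61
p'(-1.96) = 34.36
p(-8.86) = -652.58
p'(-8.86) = 144.76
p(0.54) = 1.29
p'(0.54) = -5.64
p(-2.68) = -63.50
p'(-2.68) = 45.88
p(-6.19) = -323.10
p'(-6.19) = 102.04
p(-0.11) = 1.57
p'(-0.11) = 4.76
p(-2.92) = -74.97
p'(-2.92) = 49.72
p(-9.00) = -673.00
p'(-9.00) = 147.00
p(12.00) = -1114.00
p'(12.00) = -189.00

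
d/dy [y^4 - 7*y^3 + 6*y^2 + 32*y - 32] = 4*y^3 - 21*y^2 + 12*y + 32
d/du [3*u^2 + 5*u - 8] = 6*u + 5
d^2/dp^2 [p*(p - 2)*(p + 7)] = 6*p + 10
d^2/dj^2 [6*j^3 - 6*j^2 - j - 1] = 36*j - 12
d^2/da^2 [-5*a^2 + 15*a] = -10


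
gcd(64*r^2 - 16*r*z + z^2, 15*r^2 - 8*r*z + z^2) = 1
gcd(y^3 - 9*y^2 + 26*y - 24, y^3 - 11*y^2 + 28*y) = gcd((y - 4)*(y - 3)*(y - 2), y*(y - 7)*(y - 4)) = y - 4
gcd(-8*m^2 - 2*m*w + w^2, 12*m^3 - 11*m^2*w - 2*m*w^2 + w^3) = -4*m + w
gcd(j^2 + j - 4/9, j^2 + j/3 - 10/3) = 1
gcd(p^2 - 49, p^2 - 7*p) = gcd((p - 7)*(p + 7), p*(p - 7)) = p - 7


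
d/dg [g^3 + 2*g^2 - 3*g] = 3*g^2 + 4*g - 3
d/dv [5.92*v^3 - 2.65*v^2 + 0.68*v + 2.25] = 17.76*v^2 - 5.3*v + 0.68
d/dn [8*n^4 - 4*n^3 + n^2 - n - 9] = 32*n^3 - 12*n^2 + 2*n - 1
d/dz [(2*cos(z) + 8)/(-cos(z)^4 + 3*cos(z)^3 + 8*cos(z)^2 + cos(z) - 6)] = 2*(-3*(1 - cos(2*z))^2/4 + 113*cos(z)/2 + 19*cos(2*z) - 5*cos(3*z)/2 + 32)*sin(z)/(-cos(z)^4 + 3*cos(z)^3 + 8*cos(z)^2 + cos(z) - 6)^2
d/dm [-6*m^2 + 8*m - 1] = 8 - 12*m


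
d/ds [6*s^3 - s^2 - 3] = 2*s*(9*s - 1)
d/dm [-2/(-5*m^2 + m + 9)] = 2*(1 - 10*m)/(-5*m^2 + m + 9)^2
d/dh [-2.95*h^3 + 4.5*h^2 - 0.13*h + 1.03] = -8.85*h^2 + 9.0*h - 0.13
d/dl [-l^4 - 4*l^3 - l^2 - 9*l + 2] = -4*l^3 - 12*l^2 - 2*l - 9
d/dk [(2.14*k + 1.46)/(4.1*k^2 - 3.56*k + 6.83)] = (-8.774*k^2 - 11.972*k + 19.8138)/(16.81*k^4 - 29.192*k^3 + 68.6796*k^2 - 48.6296*k + 46.6489)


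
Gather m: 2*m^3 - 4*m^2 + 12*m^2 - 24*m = 2*m^3 + 8*m^2 - 24*m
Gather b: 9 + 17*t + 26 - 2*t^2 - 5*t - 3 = -2*t^2 + 12*t + 32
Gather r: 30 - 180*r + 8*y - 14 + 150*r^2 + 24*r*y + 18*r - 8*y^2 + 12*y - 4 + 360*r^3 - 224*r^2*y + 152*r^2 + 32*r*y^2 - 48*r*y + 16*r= 360*r^3 + r^2*(302 - 224*y) + r*(32*y^2 - 24*y - 146) - 8*y^2 + 20*y + 12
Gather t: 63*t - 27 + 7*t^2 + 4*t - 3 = 7*t^2 + 67*t - 30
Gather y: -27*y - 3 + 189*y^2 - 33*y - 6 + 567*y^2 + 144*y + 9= 756*y^2 + 84*y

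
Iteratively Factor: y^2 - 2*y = (y - 2)*(y)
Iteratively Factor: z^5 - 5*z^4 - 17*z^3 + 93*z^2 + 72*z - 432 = (z + 3)*(z^4 - 8*z^3 + 7*z^2 + 72*z - 144) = (z - 4)*(z + 3)*(z^3 - 4*z^2 - 9*z + 36) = (z - 4)^2*(z + 3)*(z^2 - 9) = (z - 4)^2*(z + 3)^2*(z - 3)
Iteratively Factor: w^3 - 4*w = (w - 2)*(w^2 + 2*w) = (w - 2)*(w + 2)*(w)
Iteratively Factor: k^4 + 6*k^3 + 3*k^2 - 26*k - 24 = (k - 2)*(k^3 + 8*k^2 + 19*k + 12) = (k - 2)*(k + 4)*(k^2 + 4*k + 3) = (k - 2)*(k + 1)*(k + 4)*(k + 3)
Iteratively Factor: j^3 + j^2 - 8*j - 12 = (j + 2)*(j^2 - j - 6) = (j - 3)*(j + 2)*(j + 2)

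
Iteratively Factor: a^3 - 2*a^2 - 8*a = (a + 2)*(a^2 - 4*a) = a*(a + 2)*(a - 4)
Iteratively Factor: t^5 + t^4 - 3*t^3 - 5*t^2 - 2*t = (t - 2)*(t^4 + 3*t^3 + 3*t^2 + t) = t*(t - 2)*(t^3 + 3*t^2 + 3*t + 1) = t*(t - 2)*(t + 1)*(t^2 + 2*t + 1) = t*(t - 2)*(t + 1)^2*(t + 1)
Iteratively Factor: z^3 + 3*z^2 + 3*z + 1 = (z + 1)*(z^2 + 2*z + 1) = (z + 1)^2*(z + 1)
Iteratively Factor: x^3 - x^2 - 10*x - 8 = (x - 4)*(x^2 + 3*x + 2) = (x - 4)*(x + 1)*(x + 2)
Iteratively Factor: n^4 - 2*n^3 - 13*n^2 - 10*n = (n + 1)*(n^3 - 3*n^2 - 10*n) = (n + 1)*(n + 2)*(n^2 - 5*n) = (n - 5)*(n + 1)*(n + 2)*(n)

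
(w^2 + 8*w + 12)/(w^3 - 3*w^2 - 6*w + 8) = (w + 6)/(w^2 - 5*w + 4)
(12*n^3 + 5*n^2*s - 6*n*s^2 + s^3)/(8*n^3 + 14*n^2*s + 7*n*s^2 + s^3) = (12*n^2 - 7*n*s + s^2)/(8*n^2 + 6*n*s + s^2)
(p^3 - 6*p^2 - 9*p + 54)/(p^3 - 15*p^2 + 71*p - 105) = (p^2 - 3*p - 18)/(p^2 - 12*p + 35)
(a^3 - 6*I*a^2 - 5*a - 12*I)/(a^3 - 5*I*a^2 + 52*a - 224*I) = (a^2 - 2*I*a + 3)/(a^2 - I*a + 56)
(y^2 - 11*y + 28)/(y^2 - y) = (y^2 - 11*y + 28)/(y*(y - 1))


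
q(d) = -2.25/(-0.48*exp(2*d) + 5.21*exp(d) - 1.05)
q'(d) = -2.25*(0.96*exp(2*d) - 5.21*exp(d))/(-0.48*exp(2*d) + 5.21*exp(d) - 1.05)^2 = (11.7225 - 2.16*exp(d))*exp(d)/(0.48*exp(2*d) - 5.21*exp(d) + 1.05)^2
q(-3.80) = 2.41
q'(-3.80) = 0.30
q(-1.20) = -4.73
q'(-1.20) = 14.74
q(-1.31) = -7.01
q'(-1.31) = 29.20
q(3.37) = 0.01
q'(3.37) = -0.02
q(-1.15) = -4.08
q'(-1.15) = 11.49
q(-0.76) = -1.76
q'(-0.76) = 3.05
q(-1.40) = -10.94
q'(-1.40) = 65.29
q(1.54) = -0.18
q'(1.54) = 0.05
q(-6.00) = 2.17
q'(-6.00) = 0.03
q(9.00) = 0.00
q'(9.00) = 0.00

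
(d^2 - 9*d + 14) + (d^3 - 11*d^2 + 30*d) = d^3 - 10*d^2 + 21*d + 14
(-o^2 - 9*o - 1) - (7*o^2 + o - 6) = -8*o^2 - 10*o + 5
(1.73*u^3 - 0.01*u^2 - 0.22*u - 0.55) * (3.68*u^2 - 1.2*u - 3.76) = 6.3664*u^5 - 2.1128*u^4 - 7.3024*u^3 - 1.7224*u^2 + 1.4872*u + 2.068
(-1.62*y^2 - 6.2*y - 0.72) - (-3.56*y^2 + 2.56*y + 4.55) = 1.94*y^2 - 8.76*y - 5.27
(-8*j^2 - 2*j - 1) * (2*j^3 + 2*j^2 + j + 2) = -16*j^5 - 20*j^4 - 14*j^3 - 20*j^2 - 5*j - 2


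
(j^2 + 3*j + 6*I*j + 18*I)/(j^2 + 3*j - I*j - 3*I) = (j + 6*I)/(j - I)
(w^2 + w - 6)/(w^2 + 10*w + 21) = (w - 2)/(w + 7)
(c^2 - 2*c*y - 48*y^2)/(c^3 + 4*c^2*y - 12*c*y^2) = (-c + 8*y)/(c*(-c + 2*y))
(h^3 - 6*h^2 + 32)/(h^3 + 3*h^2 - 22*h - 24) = (h^2 - 2*h - 8)/(h^2 + 7*h + 6)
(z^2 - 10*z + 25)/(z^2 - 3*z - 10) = (z - 5)/(z + 2)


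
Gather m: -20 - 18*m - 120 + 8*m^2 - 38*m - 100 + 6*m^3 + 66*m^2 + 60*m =6*m^3 + 74*m^2 + 4*m - 240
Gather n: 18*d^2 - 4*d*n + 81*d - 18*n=18*d^2 + 81*d + n*(-4*d - 18)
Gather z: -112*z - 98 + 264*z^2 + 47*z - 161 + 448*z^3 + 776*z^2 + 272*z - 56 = 448*z^3 + 1040*z^2 + 207*z - 315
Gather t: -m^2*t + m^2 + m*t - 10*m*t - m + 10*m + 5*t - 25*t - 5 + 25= m^2 + 9*m + t*(-m^2 - 9*m - 20) + 20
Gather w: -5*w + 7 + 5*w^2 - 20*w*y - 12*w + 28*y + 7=5*w^2 + w*(-20*y - 17) + 28*y + 14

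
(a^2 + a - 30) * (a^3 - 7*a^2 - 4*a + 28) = a^5 - 6*a^4 - 41*a^3 + 234*a^2 + 148*a - 840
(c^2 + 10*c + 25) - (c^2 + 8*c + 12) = 2*c + 13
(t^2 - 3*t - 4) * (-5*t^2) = -5*t^4 + 15*t^3 + 20*t^2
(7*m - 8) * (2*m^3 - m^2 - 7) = 14*m^4 - 23*m^3 + 8*m^2 - 49*m + 56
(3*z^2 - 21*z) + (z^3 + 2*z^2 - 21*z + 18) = z^3 + 5*z^2 - 42*z + 18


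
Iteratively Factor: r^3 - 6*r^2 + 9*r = (r - 3)*(r^2 - 3*r) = r*(r - 3)*(r - 3)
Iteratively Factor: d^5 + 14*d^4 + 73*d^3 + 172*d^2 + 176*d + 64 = (d + 4)*(d^4 + 10*d^3 + 33*d^2 + 40*d + 16) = (d + 1)*(d + 4)*(d^3 + 9*d^2 + 24*d + 16) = (d + 1)*(d + 4)^2*(d^2 + 5*d + 4) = (d + 1)*(d + 4)^3*(d + 1)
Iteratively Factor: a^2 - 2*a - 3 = (a - 3)*(a + 1)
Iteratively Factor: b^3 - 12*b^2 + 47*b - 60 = (b - 3)*(b^2 - 9*b + 20) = (b - 5)*(b - 3)*(b - 4)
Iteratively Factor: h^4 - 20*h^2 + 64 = (h - 4)*(h^3 + 4*h^2 - 4*h - 16) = (h - 4)*(h - 2)*(h^2 + 6*h + 8) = (h - 4)*(h - 2)*(h + 2)*(h + 4)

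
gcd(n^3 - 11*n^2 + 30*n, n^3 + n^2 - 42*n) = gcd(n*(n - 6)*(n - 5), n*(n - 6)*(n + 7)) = n^2 - 6*n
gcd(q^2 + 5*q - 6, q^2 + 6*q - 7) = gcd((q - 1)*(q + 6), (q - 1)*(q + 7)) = q - 1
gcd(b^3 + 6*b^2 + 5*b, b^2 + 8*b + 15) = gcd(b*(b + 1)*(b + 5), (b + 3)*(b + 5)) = b + 5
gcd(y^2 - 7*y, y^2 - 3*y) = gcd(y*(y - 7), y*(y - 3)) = y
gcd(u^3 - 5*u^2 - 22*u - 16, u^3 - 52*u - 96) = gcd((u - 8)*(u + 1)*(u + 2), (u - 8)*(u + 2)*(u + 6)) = u^2 - 6*u - 16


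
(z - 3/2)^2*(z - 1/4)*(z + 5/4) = z^4 - 2*z^3 - 17*z^2/16 + 51*z/16 - 45/64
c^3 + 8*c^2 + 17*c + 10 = (c + 1)*(c + 2)*(c + 5)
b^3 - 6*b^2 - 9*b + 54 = (b - 6)*(b - 3)*(b + 3)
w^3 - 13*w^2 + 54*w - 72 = (w - 6)*(w - 4)*(w - 3)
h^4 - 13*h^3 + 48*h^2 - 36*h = h*(h - 6)^2*(h - 1)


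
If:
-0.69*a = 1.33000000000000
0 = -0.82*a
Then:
No Solution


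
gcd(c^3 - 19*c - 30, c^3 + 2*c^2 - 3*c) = c + 3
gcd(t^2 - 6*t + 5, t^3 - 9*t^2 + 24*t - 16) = t - 1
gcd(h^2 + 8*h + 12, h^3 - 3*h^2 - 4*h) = 1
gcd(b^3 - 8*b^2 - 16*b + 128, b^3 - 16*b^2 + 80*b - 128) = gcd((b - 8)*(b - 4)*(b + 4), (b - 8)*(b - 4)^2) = b^2 - 12*b + 32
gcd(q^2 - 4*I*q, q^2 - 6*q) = q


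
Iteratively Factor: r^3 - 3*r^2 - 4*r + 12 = (r + 2)*(r^2 - 5*r + 6) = (r - 3)*(r + 2)*(r - 2)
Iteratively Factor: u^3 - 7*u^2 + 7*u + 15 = (u - 5)*(u^2 - 2*u - 3) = (u - 5)*(u + 1)*(u - 3)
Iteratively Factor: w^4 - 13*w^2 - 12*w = (w + 1)*(w^3 - w^2 - 12*w) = (w - 4)*(w + 1)*(w^2 + 3*w) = (w - 4)*(w + 1)*(w + 3)*(w)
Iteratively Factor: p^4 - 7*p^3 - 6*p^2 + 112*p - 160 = (p - 2)*(p^3 - 5*p^2 - 16*p + 80) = (p - 2)*(p + 4)*(p^2 - 9*p + 20) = (p - 5)*(p - 2)*(p + 4)*(p - 4)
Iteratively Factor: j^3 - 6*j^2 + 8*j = (j)*(j^2 - 6*j + 8) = j*(j - 2)*(j - 4)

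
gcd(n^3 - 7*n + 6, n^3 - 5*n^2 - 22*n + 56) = n - 2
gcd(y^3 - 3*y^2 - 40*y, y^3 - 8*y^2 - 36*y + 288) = y - 8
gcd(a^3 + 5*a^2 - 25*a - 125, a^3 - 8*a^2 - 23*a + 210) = a + 5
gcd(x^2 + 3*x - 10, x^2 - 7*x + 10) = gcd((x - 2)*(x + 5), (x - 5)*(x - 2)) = x - 2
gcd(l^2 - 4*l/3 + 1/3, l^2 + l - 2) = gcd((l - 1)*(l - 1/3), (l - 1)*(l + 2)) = l - 1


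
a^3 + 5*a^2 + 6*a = a*(a + 2)*(a + 3)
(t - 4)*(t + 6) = t^2 + 2*t - 24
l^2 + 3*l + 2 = (l + 1)*(l + 2)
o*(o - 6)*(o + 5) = o^3 - o^2 - 30*o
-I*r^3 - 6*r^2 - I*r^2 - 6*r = r*(r - 6*I)*(-I*r - I)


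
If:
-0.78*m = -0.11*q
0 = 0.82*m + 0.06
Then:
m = -0.07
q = -0.52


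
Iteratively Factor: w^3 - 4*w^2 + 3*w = (w - 1)*(w^2 - 3*w) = (w - 3)*(w - 1)*(w)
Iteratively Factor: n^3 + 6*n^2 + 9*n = (n + 3)*(n^2 + 3*n) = (n + 3)^2*(n)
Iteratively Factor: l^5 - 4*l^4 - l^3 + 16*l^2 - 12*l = (l)*(l^4 - 4*l^3 - l^2 + 16*l - 12) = l*(l - 2)*(l^3 - 2*l^2 - 5*l + 6) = l*(l - 2)*(l - 1)*(l^2 - l - 6) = l*(l - 2)*(l - 1)*(l + 2)*(l - 3)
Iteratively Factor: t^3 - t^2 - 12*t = (t)*(t^2 - t - 12) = t*(t - 4)*(t + 3)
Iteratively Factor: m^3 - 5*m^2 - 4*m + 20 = (m - 5)*(m^2 - 4) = (m - 5)*(m + 2)*(m - 2)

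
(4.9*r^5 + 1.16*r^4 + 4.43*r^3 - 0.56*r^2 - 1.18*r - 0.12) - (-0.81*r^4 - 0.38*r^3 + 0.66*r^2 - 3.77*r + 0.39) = 4.9*r^5 + 1.97*r^4 + 4.81*r^3 - 1.22*r^2 + 2.59*r - 0.51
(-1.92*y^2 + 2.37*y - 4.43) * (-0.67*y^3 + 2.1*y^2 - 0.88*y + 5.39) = 1.2864*y^5 - 5.6199*y^4 + 9.6347*y^3 - 21.7374*y^2 + 16.6727*y - 23.8777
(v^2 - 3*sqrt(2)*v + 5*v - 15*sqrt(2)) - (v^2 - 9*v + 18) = -3*sqrt(2)*v + 14*v - 15*sqrt(2) - 18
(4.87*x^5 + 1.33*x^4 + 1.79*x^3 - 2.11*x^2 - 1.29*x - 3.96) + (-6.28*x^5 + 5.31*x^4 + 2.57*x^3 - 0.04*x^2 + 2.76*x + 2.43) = -1.41*x^5 + 6.64*x^4 + 4.36*x^3 - 2.15*x^2 + 1.47*x - 1.53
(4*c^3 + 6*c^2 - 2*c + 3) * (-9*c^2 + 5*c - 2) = -36*c^5 - 34*c^4 + 40*c^3 - 49*c^2 + 19*c - 6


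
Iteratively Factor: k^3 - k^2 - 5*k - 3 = (k + 1)*(k^2 - 2*k - 3) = (k - 3)*(k + 1)*(k + 1)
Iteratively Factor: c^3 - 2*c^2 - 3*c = (c - 3)*(c^2 + c) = c*(c - 3)*(c + 1)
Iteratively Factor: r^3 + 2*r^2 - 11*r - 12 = (r + 1)*(r^2 + r - 12) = (r - 3)*(r + 1)*(r + 4)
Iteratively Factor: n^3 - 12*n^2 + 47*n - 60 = (n - 5)*(n^2 - 7*n + 12) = (n - 5)*(n - 3)*(n - 4)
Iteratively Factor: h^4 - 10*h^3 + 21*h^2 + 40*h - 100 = (h - 5)*(h^3 - 5*h^2 - 4*h + 20) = (h - 5)*(h + 2)*(h^2 - 7*h + 10) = (h - 5)*(h - 2)*(h + 2)*(h - 5)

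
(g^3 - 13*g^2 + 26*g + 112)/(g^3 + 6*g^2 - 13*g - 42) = (g^2 - 15*g + 56)/(g^2 + 4*g - 21)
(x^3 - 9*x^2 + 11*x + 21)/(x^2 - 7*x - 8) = (x^2 - 10*x + 21)/(x - 8)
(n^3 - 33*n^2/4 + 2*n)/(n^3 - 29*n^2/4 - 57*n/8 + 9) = 2*n*(4*n - 1)/(8*n^2 + 6*n - 9)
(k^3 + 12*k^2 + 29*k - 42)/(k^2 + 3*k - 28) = (k^2 + 5*k - 6)/(k - 4)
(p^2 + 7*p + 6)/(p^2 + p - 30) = (p + 1)/(p - 5)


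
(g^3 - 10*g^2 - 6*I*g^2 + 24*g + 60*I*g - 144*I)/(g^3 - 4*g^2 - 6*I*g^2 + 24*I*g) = (g - 6)/g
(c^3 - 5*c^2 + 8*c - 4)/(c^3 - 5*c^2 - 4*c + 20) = (c^2 - 3*c + 2)/(c^2 - 3*c - 10)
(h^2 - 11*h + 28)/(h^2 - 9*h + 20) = (h - 7)/(h - 5)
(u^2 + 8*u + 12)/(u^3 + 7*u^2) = (u^2 + 8*u + 12)/(u^2*(u + 7))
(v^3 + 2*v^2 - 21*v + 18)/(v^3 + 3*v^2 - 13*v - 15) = (v^2 + 5*v - 6)/(v^2 + 6*v + 5)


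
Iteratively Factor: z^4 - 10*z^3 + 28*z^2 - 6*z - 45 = (z - 3)*(z^3 - 7*z^2 + 7*z + 15) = (z - 3)^2*(z^2 - 4*z - 5) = (z - 3)^2*(z + 1)*(z - 5)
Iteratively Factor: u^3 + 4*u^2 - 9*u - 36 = (u - 3)*(u^2 + 7*u + 12) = (u - 3)*(u + 4)*(u + 3)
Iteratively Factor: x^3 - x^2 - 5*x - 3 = (x + 1)*(x^2 - 2*x - 3) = (x + 1)^2*(x - 3)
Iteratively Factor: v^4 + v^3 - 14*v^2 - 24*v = (v + 2)*(v^3 - v^2 - 12*v) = (v - 4)*(v + 2)*(v^2 + 3*v) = (v - 4)*(v + 2)*(v + 3)*(v)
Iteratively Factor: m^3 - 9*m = (m + 3)*(m^2 - 3*m) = (m - 3)*(m + 3)*(m)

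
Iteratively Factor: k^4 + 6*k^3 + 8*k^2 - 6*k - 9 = (k + 1)*(k^3 + 5*k^2 + 3*k - 9) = (k - 1)*(k + 1)*(k^2 + 6*k + 9) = (k - 1)*(k + 1)*(k + 3)*(k + 3)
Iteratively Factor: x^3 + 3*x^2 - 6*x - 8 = (x - 2)*(x^2 + 5*x + 4) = (x - 2)*(x + 1)*(x + 4)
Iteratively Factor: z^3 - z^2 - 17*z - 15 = (z + 3)*(z^2 - 4*z - 5) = (z + 1)*(z + 3)*(z - 5)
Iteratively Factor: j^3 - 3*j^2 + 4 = (j + 1)*(j^2 - 4*j + 4) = (j - 2)*(j + 1)*(j - 2)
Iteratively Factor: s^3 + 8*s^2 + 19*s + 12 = (s + 3)*(s^2 + 5*s + 4) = (s + 1)*(s + 3)*(s + 4)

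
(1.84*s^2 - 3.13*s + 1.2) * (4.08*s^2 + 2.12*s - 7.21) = 7.5072*s^4 - 8.8696*s^3 - 15.006*s^2 + 25.1113*s - 8.652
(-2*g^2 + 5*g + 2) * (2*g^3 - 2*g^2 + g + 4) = -4*g^5 + 14*g^4 - 8*g^3 - 7*g^2 + 22*g + 8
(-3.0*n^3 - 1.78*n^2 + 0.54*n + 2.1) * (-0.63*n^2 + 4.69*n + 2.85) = 1.89*n^5 - 12.9486*n^4 - 17.2384*n^3 - 3.8634*n^2 + 11.388*n + 5.985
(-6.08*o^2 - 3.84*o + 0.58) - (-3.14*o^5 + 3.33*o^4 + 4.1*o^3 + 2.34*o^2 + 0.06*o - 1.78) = 3.14*o^5 - 3.33*o^4 - 4.1*o^3 - 8.42*o^2 - 3.9*o + 2.36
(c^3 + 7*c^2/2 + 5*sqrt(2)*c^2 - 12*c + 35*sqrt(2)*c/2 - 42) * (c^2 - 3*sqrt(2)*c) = c^5 + 2*sqrt(2)*c^4 + 7*c^4/2 - 42*c^3 + 7*sqrt(2)*c^3 - 147*c^2 + 36*sqrt(2)*c^2 + 126*sqrt(2)*c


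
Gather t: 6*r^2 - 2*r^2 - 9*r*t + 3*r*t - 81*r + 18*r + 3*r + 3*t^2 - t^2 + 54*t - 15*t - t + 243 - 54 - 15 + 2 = 4*r^2 - 60*r + 2*t^2 + t*(38 - 6*r) + 176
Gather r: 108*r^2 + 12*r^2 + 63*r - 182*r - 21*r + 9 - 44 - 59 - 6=120*r^2 - 140*r - 100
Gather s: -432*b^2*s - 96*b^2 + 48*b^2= -432*b^2*s - 48*b^2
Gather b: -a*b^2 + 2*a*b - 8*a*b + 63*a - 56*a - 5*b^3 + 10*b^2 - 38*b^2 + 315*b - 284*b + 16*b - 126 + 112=7*a - 5*b^3 + b^2*(-a - 28) + b*(47 - 6*a) - 14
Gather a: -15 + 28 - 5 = 8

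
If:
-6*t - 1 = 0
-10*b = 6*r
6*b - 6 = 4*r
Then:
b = 9/19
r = -15/19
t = -1/6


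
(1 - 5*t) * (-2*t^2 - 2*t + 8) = 10*t^3 + 8*t^2 - 42*t + 8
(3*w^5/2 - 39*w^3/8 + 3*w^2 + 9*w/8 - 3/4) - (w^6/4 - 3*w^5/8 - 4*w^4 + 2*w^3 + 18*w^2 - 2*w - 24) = -w^6/4 + 15*w^5/8 + 4*w^4 - 55*w^3/8 - 15*w^2 + 25*w/8 + 93/4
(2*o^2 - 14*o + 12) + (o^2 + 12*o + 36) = 3*o^2 - 2*o + 48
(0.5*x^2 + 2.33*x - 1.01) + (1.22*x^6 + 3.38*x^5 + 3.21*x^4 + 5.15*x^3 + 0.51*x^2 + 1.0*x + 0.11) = 1.22*x^6 + 3.38*x^5 + 3.21*x^4 + 5.15*x^3 + 1.01*x^2 + 3.33*x - 0.9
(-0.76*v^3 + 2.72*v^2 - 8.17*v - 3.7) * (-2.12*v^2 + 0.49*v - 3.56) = 1.6112*v^5 - 6.1388*v^4 + 21.3588*v^3 - 5.8425*v^2 + 27.2722*v + 13.172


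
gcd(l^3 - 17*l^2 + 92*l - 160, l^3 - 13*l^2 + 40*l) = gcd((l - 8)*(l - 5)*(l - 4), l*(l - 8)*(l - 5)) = l^2 - 13*l + 40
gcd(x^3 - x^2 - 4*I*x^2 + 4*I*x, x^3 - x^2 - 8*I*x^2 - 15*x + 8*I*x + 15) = x - 1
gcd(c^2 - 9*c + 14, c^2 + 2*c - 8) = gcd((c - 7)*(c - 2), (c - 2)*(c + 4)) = c - 2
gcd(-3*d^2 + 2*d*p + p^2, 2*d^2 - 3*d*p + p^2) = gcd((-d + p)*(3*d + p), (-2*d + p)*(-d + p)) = -d + p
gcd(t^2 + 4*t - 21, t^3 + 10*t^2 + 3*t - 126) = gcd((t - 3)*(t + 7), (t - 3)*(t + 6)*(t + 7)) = t^2 + 4*t - 21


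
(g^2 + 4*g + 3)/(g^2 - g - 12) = (g + 1)/(g - 4)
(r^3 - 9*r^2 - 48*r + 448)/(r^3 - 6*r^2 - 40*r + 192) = (r^2 - r - 56)/(r^2 + 2*r - 24)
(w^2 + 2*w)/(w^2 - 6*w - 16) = w/(w - 8)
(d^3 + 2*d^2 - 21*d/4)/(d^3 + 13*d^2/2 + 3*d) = (4*d^2 + 8*d - 21)/(2*(2*d^2 + 13*d + 6))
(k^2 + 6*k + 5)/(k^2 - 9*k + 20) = (k^2 + 6*k + 5)/(k^2 - 9*k + 20)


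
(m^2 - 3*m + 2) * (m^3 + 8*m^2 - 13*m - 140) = m^5 + 5*m^4 - 35*m^3 - 85*m^2 + 394*m - 280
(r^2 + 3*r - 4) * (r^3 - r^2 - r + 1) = r^5 + 2*r^4 - 8*r^3 + 2*r^2 + 7*r - 4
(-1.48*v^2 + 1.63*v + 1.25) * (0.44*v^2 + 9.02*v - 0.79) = -0.6512*v^4 - 12.6324*v^3 + 16.4218*v^2 + 9.9873*v - 0.9875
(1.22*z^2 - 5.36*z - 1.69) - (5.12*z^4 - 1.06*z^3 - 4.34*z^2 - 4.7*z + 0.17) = -5.12*z^4 + 1.06*z^3 + 5.56*z^2 - 0.66*z - 1.86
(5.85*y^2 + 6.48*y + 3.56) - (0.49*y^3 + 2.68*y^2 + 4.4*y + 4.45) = -0.49*y^3 + 3.17*y^2 + 2.08*y - 0.89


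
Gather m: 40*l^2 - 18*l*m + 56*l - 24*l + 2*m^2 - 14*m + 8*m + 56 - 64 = 40*l^2 + 32*l + 2*m^2 + m*(-18*l - 6) - 8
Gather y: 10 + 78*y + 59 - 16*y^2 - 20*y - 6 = -16*y^2 + 58*y + 63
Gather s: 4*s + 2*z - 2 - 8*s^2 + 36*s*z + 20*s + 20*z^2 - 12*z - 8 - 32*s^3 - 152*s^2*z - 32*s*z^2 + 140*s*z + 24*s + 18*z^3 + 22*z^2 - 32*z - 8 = -32*s^3 + s^2*(-152*z - 8) + s*(-32*z^2 + 176*z + 48) + 18*z^3 + 42*z^2 - 42*z - 18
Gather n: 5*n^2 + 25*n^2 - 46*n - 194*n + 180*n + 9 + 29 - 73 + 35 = 30*n^2 - 60*n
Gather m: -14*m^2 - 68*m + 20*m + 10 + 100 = -14*m^2 - 48*m + 110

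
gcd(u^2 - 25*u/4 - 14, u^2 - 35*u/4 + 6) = u - 8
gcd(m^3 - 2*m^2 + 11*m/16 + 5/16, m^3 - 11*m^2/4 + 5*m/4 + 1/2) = m^2 - 3*m/4 - 1/4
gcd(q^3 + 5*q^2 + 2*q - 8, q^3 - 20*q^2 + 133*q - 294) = 1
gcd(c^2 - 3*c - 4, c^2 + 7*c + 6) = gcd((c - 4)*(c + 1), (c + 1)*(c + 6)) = c + 1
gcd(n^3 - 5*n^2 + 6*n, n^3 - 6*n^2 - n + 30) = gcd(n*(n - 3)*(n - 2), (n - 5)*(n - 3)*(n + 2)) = n - 3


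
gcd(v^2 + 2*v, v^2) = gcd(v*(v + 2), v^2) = v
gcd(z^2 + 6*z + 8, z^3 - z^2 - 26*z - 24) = z + 4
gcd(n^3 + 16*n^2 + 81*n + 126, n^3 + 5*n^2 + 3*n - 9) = n + 3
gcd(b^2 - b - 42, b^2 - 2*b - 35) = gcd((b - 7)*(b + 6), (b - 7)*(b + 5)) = b - 7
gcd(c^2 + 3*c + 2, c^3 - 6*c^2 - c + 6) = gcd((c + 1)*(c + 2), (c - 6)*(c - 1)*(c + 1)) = c + 1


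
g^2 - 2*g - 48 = (g - 8)*(g + 6)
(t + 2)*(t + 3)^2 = t^3 + 8*t^2 + 21*t + 18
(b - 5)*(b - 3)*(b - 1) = b^3 - 9*b^2 + 23*b - 15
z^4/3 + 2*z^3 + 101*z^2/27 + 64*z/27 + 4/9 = (z/3 + 1)*(z + 1/3)*(z + 2/3)*(z + 2)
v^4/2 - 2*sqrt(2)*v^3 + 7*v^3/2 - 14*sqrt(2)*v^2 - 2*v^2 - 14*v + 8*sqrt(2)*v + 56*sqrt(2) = (v/2 + 1)*(v - 2)*(v + 7)*(v - 4*sqrt(2))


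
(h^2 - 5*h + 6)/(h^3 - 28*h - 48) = (-h^2 + 5*h - 6)/(-h^3 + 28*h + 48)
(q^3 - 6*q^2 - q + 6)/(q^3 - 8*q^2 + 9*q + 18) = (q - 1)/(q - 3)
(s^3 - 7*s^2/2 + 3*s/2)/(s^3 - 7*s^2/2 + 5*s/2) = (2*s^2 - 7*s + 3)/(2*s^2 - 7*s + 5)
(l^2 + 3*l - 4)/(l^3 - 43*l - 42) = (-l^2 - 3*l + 4)/(-l^3 + 43*l + 42)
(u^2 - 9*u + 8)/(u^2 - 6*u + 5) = (u - 8)/(u - 5)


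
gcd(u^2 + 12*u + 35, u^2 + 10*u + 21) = u + 7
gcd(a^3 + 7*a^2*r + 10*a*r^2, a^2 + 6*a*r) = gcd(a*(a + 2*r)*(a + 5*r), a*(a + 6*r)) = a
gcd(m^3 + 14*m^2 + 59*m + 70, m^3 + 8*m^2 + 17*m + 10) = m^2 + 7*m + 10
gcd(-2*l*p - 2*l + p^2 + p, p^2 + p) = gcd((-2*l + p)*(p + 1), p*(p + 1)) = p + 1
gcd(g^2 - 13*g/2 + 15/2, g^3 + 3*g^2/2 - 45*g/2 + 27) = g - 3/2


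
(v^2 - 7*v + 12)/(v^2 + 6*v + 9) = (v^2 - 7*v + 12)/(v^2 + 6*v + 9)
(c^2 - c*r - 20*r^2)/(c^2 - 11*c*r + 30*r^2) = (-c - 4*r)/(-c + 6*r)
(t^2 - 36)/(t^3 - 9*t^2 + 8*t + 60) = (t + 6)/(t^2 - 3*t - 10)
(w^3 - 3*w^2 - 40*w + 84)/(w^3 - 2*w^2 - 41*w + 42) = (w - 2)/(w - 1)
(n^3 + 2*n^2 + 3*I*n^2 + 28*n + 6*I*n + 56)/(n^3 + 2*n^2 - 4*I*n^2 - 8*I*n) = (n + 7*I)/n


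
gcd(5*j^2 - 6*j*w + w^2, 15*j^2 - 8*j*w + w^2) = -5*j + w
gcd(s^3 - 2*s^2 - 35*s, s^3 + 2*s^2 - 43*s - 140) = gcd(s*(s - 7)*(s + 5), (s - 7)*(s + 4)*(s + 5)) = s^2 - 2*s - 35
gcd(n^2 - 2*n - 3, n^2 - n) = 1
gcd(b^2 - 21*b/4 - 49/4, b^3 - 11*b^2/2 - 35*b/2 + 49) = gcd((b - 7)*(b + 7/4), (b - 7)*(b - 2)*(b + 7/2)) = b - 7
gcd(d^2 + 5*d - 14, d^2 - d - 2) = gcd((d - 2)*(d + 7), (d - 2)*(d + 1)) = d - 2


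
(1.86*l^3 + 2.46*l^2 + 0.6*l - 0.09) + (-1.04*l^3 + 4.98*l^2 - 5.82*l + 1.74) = 0.82*l^3 + 7.44*l^2 - 5.22*l + 1.65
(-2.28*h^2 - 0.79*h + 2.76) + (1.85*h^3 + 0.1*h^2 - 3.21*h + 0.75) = 1.85*h^3 - 2.18*h^2 - 4.0*h + 3.51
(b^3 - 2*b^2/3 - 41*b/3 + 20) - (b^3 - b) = -2*b^2/3 - 38*b/3 + 20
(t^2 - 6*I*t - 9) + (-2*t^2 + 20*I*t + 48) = -t^2 + 14*I*t + 39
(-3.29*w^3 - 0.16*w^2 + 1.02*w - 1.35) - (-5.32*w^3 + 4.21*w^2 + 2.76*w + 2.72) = 2.03*w^3 - 4.37*w^2 - 1.74*w - 4.07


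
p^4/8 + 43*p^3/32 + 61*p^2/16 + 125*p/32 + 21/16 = (p/4 + 1/2)*(p/2 + 1/2)*(p + 3/4)*(p + 7)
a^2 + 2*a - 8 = (a - 2)*(a + 4)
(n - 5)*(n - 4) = n^2 - 9*n + 20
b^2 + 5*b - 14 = (b - 2)*(b + 7)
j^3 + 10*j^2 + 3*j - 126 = (j - 3)*(j + 6)*(j + 7)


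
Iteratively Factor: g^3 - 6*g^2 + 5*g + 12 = (g + 1)*(g^2 - 7*g + 12) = (g - 4)*(g + 1)*(g - 3)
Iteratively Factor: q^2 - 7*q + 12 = (q - 4)*(q - 3)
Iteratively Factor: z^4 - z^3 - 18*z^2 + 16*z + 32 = (z - 4)*(z^3 + 3*z^2 - 6*z - 8) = (z - 4)*(z + 1)*(z^2 + 2*z - 8) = (z - 4)*(z - 2)*(z + 1)*(z + 4)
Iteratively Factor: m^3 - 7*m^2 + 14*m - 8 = (m - 2)*(m^2 - 5*m + 4) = (m - 2)*(m - 1)*(m - 4)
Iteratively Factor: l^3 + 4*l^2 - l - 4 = (l + 1)*(l^2 + 3*l - 4) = (l - 1)*(l + 1)*(l + 4)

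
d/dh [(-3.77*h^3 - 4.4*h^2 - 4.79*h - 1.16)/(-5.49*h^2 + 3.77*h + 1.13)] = (20.6973*h^4 - 28.4258*h^3 - 55.6654*h^2 - 22.6808*h - 1.0395)/(30.1401*h^4 - 41.3946*h^3 + 1.8055*h^2 + 8.5202*h + 1.2769)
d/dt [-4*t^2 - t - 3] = -8*t - 1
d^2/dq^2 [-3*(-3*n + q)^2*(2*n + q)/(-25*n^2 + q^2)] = n^2*(12300*n^3 - 9900*n^2*q + 1476*n*q^2 - 132*q^3)/(-15625*n^6 + 1875*n^4*q^2 - 75*n^2*q^4 + q^6)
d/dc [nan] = 0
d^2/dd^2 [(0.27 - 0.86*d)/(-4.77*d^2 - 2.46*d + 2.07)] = ((0.86*d - 0.27)*(9.54*d + 2.46)*(19.08*d + 4.92) - (24.6132*d + 1.6554)*(4.77*d^2 + 2.46*d - 2.07))/(4.77*d^2 + 2.46*d - 2.07)^3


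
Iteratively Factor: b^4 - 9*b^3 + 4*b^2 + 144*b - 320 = (b - 4)*(b^3 - 5*b^2 - 16*b + 80) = (b - 5)*(b - 4)*(b^2 - 16) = (b - 5)*(b - 4)^2*(b + 4)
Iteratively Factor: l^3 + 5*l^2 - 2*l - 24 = (l + 4)*(l^2 + l - 6) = (l + 3)*(l + 4)*(l - 2)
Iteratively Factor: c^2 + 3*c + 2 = (c + 1)*(c + 2)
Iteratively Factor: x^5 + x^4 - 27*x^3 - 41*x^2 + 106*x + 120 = (x - 2)*(x^4 + 3*x^3 - 21*x^2 - 83*x - 60) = (x - 2)*(x + 4)*(x^3 - x^2 - 17*x - 15) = (x - 5)*(x - 2)*(x + 4)*(x^2 + 4*x + 3) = (x - 5)*(x - 2)*(x + 3)*(x + 4)*(x + 1)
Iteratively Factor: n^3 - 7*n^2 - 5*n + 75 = (n + 3)*(n^2 - 10*n + 25) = (n - 5)*(n + 3)*(n - 5)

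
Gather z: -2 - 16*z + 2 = -16*z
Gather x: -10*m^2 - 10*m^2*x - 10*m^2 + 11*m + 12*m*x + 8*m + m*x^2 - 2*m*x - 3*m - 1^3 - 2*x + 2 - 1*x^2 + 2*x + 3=-20*m^2 + 16*m + x^2*(m - 1) + x*(-10*m^2 + 10*m) + 4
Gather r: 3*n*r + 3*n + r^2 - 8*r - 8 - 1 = 3*n + r^2 + r*(3*n - 8) - 9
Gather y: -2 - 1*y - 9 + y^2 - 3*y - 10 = y^2 - 4*y - 21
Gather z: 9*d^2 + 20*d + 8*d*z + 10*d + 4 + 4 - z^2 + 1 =9*d^2 + 8*d*z + 30*d - z^2 + 9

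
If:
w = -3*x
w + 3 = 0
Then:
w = -3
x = 1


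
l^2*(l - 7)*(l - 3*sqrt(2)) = l^4 - 7*l^3 - 3*sqrt(2)*l^3 + 21*sqrt(2)*l^2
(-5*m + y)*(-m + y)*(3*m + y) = 15*m^3 - 13*m^2*y - 3*m*y^2 + y^3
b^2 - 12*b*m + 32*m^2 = (b - 8*m)*(b - 4*m)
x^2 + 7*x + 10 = (x + 2)*(x + 5)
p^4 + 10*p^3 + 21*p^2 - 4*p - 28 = (p - 1)*(p + 2)^2*(p + 7)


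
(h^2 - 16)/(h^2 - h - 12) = (h + 4)/(h + 3)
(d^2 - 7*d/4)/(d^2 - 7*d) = (d - 7/4)/(d - 7)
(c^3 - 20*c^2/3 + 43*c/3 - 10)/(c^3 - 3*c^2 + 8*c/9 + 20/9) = 3*(c - 3)/(3*c + 2)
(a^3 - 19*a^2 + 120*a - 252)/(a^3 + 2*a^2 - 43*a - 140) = (a^2 - 12*a + 36)/(a^2 + 9*a + 20)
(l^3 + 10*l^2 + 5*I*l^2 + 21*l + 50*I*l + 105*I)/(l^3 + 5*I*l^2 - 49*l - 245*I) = (l + 3)/(l - 7)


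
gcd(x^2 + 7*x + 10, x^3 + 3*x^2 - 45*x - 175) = x + 5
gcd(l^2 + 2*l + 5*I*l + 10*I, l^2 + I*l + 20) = l + 5*I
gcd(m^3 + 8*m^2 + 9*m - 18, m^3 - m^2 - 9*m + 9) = m^2 + 2*m - 3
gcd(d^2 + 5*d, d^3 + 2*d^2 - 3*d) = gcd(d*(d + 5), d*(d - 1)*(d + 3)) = d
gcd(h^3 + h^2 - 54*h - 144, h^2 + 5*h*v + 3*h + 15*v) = h + 3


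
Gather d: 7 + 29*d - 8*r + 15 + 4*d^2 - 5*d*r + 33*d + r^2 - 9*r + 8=4*d^2 + d*(62 - 5*r) + r^2 - 17*r + 30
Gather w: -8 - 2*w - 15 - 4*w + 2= -6*w - 21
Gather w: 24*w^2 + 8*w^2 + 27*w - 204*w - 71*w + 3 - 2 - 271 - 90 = 32*w^2 - 248*w - 360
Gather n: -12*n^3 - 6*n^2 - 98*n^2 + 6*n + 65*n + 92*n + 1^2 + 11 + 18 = -12*n^3 - 104*n^2 + 163*n + 30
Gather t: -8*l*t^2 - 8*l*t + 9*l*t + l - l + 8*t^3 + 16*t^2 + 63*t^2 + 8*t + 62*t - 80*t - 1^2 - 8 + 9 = 8*t^3 + t^2*(79 - 8*l) + t*(l - 10)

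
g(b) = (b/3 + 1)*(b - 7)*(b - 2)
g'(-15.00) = 280.67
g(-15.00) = -1496.00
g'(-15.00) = 280.67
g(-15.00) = -1496.00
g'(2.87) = -7.58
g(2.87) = -7.03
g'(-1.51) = 3.99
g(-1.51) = 14.84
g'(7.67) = 23.82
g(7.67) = 13.51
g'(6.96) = 16.27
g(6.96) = -0.66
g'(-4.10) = 28.88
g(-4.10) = -24.83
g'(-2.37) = 10.76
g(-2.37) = 8.60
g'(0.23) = -5.20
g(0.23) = 12.90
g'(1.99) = -8.33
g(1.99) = 0.08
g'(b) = (b/3 + 1)*(b - 7) + (b/3 + 1)*(b - 2) + (b - 7)*(b - 2)/3 = b^2 - 4*b - 13/3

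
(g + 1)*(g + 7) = g^2 + 8*g + 7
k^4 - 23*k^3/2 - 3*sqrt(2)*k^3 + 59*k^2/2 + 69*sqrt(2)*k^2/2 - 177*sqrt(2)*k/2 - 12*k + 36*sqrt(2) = (k - 8)*(k - 3)*(k - 1/2)*(k - 3*sqrt(2))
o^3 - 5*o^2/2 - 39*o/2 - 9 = (o - 6)*(o + 1/2)*(o + 3)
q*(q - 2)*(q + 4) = q^3 + 2*q^2 - 8*q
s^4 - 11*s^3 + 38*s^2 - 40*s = s*(s - 5)*(s - 4)*(s - 2)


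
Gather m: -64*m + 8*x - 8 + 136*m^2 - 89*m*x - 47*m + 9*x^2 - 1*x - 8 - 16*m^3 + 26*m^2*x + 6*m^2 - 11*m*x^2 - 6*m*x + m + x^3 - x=-16*m^3 + m^2*(26*x + 142) + m*(-11*x^2 - 95*x - 110) + x^3 + 9*x^2 + 6*x - 16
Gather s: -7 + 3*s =3*s - 7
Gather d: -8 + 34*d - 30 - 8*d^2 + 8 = -8*d^2 + 34*d - 30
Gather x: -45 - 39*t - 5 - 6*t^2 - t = -6*t^2 - 40*t - 50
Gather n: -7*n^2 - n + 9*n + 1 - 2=-7*n^2 + 8*n - 1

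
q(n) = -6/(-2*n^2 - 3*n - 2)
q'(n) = -6*(4*n + 3)/(-2*n^2 - 3*n - 2)^2 = 6*(-4*n - 3)/(2*n^2 + 3*n + 2)^2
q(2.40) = 0.29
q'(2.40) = -0.18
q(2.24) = 0.32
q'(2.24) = -0.20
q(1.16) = 0.73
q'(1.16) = -0.69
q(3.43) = 0.17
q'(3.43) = -0.08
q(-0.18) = 3.93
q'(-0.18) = -5.88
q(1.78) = 0.44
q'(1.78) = -0.32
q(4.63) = 0.10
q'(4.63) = -0.04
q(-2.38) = 0.97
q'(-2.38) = 1.02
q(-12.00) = 0.02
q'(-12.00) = 0.00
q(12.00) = 0.02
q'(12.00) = 0.00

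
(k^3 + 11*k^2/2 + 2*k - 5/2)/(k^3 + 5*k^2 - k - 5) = (k - 1/2)/(k - 1)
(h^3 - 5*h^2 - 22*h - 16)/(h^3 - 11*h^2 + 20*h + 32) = (h + 2)/(h - 4)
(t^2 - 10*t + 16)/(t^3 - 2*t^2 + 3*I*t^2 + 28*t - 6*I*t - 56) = (t - 8)/(t^2 + 3*I*t + 28)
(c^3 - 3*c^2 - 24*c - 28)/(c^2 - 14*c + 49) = (c^2 + 4*c + 4)/(c - 7)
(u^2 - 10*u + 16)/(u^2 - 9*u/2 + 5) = 2*(u - 8)/(2*u - 5)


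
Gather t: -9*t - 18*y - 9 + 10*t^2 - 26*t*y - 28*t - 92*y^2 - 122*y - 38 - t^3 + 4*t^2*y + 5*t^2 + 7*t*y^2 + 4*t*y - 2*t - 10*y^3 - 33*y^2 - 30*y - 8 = -t^3 + t^2*(4*y + 15) + t*(7*y^2 - 22*y - 39) - 10*y^3 - 125*y^2 - 170*y - 55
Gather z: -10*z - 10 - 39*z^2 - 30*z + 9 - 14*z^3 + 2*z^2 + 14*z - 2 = -14*z^3 - 37*z^2 - 26*z - 3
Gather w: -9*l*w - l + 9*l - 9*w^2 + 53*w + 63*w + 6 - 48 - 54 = 8*l - 9*w^2 + w*(116 - 9*l) - 96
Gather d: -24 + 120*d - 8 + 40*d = 160*d - 32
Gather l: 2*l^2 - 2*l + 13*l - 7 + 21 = 2*l^2 + 11*l + 14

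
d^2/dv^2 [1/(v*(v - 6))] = 2*(v^2 + v*(v - 6) + (v - 6)^2)/(v^3*(v - 6)^3)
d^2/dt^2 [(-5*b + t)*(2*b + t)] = 2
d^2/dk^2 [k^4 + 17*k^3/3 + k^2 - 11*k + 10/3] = 12*k^2 + 34*k + 2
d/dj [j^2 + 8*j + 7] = 2*j + 8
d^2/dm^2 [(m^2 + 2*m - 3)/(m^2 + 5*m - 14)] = 6*(-m^3 + 11*m^2 + 13*m + 73)/(m^6 + 15*m^5 + 33*m^4 - 295*m^3 - 462*m^2 + 2940*m - 2744)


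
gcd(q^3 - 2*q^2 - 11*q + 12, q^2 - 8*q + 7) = q - 1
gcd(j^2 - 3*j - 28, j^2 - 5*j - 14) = j - 7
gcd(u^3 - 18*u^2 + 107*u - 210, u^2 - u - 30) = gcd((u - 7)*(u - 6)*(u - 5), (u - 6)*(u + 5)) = u - 6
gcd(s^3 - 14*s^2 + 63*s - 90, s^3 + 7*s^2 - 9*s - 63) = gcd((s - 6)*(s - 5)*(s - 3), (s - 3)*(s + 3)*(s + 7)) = s - 3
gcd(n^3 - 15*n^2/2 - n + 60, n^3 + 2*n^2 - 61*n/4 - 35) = n^2 - 3*n/2 - 10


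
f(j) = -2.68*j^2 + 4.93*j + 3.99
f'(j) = 4.93 - 5.36*j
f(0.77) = 6.20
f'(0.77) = 0.80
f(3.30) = -8.93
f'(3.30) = -12.76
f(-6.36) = -135.77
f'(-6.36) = 39.02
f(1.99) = 3.19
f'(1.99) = -5.74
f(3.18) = -7.43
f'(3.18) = -12.11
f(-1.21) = -5.90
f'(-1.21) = 11.42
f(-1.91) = -15.20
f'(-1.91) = 15.17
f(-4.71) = -78.68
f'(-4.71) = 30.18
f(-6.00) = -122.07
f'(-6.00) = 37.09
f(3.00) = -5.34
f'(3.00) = -11.15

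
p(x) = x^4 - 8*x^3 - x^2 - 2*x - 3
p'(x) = 4*x^3 - 24*x^2 - 2*x - 2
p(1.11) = -15.88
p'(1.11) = -28.32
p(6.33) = -479.30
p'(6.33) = 38.23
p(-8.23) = 8993.01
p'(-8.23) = -3840.90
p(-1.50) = 29.81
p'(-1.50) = -66.50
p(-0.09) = -2.82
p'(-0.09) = -2.02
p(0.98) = -12.53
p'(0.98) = -23.24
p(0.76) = -8.28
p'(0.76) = -15.63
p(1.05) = -14.25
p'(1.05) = -25.93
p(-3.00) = 291.00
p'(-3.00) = -320.00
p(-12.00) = 34437.00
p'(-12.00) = -10346.00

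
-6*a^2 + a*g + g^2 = (-2*a + g)*(3*a + g)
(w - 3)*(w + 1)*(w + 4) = w^3 + 2*w^2 - 11*w - 12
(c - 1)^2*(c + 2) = c^3 - 3*c + 2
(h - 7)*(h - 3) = h^2 - 10*h + 21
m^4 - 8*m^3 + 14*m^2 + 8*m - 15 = (m - 5)*(m - 3)*(m - 1)*(m + 1)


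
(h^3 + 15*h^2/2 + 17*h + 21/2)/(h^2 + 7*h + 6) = (2*h^2 + 13*h + 21)/(2*(h + 6))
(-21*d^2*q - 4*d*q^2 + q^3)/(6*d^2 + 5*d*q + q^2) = q*(-7*d + q)/(2*d + q)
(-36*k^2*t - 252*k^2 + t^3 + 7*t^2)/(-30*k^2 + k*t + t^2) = (-6*k*t - 42*k + t^2 + 7*t)/(-5*k + t)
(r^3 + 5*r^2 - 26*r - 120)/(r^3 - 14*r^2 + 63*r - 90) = (r^2 + 10*r + 24)/(r^2 - 9*r + 18)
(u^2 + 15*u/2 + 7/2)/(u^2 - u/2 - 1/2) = (u + 7)/(u - 1)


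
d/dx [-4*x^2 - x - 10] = -8*x - 1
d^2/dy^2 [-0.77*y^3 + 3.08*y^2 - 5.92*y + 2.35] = 6.16 - 4.62*y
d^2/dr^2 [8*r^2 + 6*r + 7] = 16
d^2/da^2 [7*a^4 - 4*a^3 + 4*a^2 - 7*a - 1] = 84*a^2 - 24*a + 8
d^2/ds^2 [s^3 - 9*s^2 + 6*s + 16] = 6*s - 18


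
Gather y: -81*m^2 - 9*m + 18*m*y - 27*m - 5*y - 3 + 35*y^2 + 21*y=-81*m^2 - 36*m + 35*y^2 + y*(18*m + 16) - 3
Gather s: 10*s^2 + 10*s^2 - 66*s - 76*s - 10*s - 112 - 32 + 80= 20*s^2 - 152*s - 64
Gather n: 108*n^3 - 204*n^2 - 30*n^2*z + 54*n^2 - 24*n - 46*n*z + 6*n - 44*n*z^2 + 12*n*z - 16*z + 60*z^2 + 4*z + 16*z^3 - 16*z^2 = 108*n^3 + n^2*(-30*z - 150) + n*(-44*z^2 - 34*z - 18) + 16*z^3 + 44*z^2 - 12*z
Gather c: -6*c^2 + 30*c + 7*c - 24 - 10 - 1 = -6*c^2 + 37*c - 35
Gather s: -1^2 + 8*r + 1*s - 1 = 8*r + s - 2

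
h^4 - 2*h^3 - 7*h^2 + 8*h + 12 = (h - 3)*(h - 2)*(h + 1)*(h + 2)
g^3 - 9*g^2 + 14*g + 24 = (g - 6)*(g - 4)*(g + 1)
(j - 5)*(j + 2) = j^2 - 3*j - 10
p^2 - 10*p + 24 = (p - 6)*(p - 4)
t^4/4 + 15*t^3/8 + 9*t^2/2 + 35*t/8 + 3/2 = (t/4 + 1)*(t + 1)^2*(t + 3/2)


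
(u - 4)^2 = u^2 - 8*u + 16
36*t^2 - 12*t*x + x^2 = (-6*t + x)^2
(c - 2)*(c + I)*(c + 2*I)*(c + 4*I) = c^4 - 2*c^3 + 7*I*c^3 - 14*c^2 - 14*I*c^2 + 28*c - 8*I*c + 16*I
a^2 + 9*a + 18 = (a + 3)*(a + 6)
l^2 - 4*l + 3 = (l - 3)*(l - 1)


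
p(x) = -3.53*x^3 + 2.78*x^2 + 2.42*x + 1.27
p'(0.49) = 2.60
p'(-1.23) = -20.44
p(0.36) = 2.34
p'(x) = -10.59*x^2 + 5.56*x + 2.42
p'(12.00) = -1455.82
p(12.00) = -5669.21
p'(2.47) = -48.46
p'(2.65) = -57.21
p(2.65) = -38.49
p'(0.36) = 3.05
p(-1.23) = 9.07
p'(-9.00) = -905.41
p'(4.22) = -162.71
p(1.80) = -5.95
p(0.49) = 2.71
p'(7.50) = -551.57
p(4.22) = -204.29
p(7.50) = -1313.42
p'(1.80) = -21.88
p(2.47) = -28.99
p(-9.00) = 2778.04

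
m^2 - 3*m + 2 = (m - 2)*(m - 1)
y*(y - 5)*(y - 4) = y^3 - 9*y^2 + 20*y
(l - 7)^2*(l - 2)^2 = l^4 - 18*l^3 + 109*l^2 - 252*l + 196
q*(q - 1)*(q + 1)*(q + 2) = q^4 + 2*q^3 - q^2 - 2*q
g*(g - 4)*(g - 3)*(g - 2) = g^4 - 9*g^3 + 26*g^2 - 24*g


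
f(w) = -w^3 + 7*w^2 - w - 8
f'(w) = -3*w^2 + 14*w - 1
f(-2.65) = 62.42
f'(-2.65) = -59.17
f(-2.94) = 80.86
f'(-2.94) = -68.09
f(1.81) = 7.19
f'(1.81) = 14.51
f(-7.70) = 871.26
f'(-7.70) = -286.67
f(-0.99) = 0.82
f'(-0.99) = -17.80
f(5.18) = 35.65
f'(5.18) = -8.98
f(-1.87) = 24.89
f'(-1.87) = -37.67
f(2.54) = 18.23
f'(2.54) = 15.21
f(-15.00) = 4957.00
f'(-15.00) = -886.00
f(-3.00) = 85.00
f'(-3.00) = -70.00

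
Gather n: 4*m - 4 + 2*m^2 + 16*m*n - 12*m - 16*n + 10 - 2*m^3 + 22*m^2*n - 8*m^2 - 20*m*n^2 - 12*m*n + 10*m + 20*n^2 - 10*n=-2*m^3 - 6*m^2 + 2*m + n^2*(20 - 20*m) + n*(22*m^2 + 4*m - 26) + 6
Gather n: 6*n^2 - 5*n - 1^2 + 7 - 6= 6*n^2 - 5*n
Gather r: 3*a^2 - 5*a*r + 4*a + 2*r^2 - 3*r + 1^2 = 3*a^2 + 4*a + 2*r^2 + r*(-5*a - 3) + 1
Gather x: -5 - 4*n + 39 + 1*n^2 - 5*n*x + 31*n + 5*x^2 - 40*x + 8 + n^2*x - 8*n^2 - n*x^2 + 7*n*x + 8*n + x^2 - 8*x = -7*n^2 + 35*n + x^2*(6 - n) + x*(n^2 + 2*n - 48) + 42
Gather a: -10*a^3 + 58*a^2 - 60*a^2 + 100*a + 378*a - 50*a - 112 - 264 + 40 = -10*a^3 - 2*a^2 + 428*a - 336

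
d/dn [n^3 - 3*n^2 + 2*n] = 3*n^2 - 6*n + 2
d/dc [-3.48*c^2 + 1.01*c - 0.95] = 1.01 - 6.96*c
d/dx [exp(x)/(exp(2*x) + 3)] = (3 - exp(2*x))*exp(x)/(exp(4*x) + 6*exp(2*x) + 9)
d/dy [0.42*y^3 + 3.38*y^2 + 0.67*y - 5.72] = 1.26*y^2 + 6.76*y + 0.67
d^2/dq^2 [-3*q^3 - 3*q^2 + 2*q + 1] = -18*q - 6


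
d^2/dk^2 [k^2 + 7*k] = 2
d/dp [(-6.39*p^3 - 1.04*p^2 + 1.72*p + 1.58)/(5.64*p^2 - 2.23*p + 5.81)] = (-36.0396*p^4 + 28.4994*p^3 - 118.7593*p^2 - 29.9072*p + 13.5166)/(31.8096*p^4 - 25.1544*p^3 + 70.5097*p^2 - 25.9126*p + 33.7561)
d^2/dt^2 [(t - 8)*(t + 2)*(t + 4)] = 6*t - 4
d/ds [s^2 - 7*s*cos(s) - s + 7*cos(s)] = 7*s*sin(s) + 2*s - 7*sqrt(2)*sin(s + pi/4) - 1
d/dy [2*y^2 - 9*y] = 4*y - 9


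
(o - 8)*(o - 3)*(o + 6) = o^3 - 5*o^2 - 42*o + 144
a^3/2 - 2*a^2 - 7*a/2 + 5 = (a/2 + 1)*(a - 5)*(a - 1)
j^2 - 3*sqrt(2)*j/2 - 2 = (j - 2*sqrt(2))*(j + sqrt(2)/2)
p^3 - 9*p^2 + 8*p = p*(p - 8)*(p - 1)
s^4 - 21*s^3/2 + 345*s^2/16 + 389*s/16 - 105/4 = (s - 7)*(s - 4)*(s - 3/4)*(s + 5/4)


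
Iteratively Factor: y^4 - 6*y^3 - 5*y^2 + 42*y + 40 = (y + 1)*(y^3 - 7*y^2 + 2*y + 40) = (y - 4)*(y + 1)*(y^2 - 3*y - 10) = (y - 5)*(y - 4)*(y + 1)*(y + 2)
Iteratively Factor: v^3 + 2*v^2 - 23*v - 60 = (v + 4)*(v^2 - 2*v - 15) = (v - 5)*(v + 4)*(v + 3)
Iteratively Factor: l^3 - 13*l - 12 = (l + 3)*(l^2 - 3*l - 4) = (l + 1)*(l + 3)*(l - 4)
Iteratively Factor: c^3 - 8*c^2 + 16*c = (c - 4)*(c^2 - 4*c) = (c - 4)^2*(c)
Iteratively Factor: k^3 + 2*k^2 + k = (k + 1)*(k^2 + k) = (k + 1)^2*(k)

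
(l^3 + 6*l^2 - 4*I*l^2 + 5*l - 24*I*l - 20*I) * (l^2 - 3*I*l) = l^5 + 6*l^4 - 7*I*l^4 - 7*l^3 - 42*I*l^3 - 72*l^2 - 35*I*l^2 - 60*l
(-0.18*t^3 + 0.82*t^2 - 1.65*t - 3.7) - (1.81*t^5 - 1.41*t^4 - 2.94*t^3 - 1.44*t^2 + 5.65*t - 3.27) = -1.81*t^5 + 1.41*t^4 + 2.76*t^3 + 2.26*t^2 - 7.3*t - 0.43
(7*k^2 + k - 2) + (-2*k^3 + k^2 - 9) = -2*k^3 + 8*k^2 + k - 11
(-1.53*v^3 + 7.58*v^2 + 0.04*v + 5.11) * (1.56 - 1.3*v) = 1.989*v^4 - 12.2408*v^3 + 11.7728*v^2 - 6.5806*v + 7.9716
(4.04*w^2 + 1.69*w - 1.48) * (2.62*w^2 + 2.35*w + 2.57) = 10.5848*w^4 + 13.9218*w^3 + 10.4767*w^2 + 0.865299999999999*w - 3.8036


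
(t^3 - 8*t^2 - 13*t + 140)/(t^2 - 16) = (t^2 - 12*t + 35)/(t - 4)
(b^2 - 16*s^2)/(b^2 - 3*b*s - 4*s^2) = (b + 4*s)/(b + s)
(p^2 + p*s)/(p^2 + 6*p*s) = (p + s)/(p + 6*s)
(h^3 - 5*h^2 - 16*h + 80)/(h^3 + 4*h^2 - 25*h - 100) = (h - 4)/(h + 5)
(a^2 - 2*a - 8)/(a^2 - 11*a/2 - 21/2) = 2*(-a^2 + 2*a + 8)/(-2*a^2 + 11*a + 21)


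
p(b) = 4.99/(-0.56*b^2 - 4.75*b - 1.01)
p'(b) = 4.99*(1.12*b + 4.75)/(-0.56*b^2 - 4.75*b - 1.01)^2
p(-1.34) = 1.15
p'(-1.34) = 0.86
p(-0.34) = 9.24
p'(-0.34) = 74.69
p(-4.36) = 0.55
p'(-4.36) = -0.01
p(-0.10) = -9.23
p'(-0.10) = 79.19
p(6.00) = -0.10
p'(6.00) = 0.02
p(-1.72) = 0.91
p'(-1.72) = 0.47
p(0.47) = -1.48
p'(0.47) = 2.32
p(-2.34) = 0.71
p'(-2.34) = 0.21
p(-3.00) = 0.61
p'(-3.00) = 0.10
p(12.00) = -0.04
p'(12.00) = 0.00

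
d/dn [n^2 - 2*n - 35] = 2*n - 2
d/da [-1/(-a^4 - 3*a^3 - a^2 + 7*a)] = (-4*a^3 - 9*a^2 - 2*a + 7)/(a^2*(a^3 + 3*a^2 + a - 7)^2)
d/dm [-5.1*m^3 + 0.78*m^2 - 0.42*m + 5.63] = -15.3*m^2 + 1.56*m - 0.42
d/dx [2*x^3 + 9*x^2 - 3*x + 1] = 6*x^2 + 18*x - 3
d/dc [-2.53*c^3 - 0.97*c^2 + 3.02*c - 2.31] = -7.59*c^2 - 1.94*c + 3.02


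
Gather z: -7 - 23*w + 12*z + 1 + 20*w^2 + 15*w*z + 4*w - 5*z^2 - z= 20*w^2 - 19*w - 5*z^2 + z*(15*w + 11) - 6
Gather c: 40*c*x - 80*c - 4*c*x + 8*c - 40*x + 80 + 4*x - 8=c*(36*x - 72) - 36*x + 72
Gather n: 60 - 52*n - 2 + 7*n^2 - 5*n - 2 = 7*n^2 - 57*n + 56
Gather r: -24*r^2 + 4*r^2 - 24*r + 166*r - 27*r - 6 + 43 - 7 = -20*r^2 + 115*r + 30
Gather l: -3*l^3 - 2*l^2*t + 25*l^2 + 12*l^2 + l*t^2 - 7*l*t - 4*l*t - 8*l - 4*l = -3*l^3 + l^2*(37 - 2*t) + l*(t^2 - 11*t - 12)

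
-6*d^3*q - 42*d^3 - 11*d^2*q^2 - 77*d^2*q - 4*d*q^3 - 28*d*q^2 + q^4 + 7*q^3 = (-6*d + q)*(d + q)^2*(q + 7)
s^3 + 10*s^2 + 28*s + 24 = (s + 2)^2*(s + 6)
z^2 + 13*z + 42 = (z + 6)*(z + 7)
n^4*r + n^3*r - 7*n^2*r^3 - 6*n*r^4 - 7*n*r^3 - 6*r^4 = (n - 3*r)*(n + r)*(n + 2*r)*(n*r + r)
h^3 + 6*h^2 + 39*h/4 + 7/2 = (h + 1/2)*(h + 2)*(h + 7/2)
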